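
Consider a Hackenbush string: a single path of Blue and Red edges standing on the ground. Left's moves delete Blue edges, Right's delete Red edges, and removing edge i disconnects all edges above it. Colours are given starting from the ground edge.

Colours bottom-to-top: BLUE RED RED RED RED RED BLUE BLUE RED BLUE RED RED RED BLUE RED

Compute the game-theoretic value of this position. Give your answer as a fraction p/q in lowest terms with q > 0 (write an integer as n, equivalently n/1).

837/16384

val(B) = { 0 | ∅ } = 1
val(BR) = { 0 | 1 } = 1/2
val(BRR) = { 0 | 1/2, 1 } = 1/4
val(BRRR) = { 0 | 1/4, 1/2, 1 } = 1/8
val(BRRRR) = { 0 | 1/8, 1/4, 1/2, 1 } = 1/16
val(BRRRRR) = { 0 | 1/16, 1/8, 1/4, 1/2, 1 } = 1/32
val(BRRRRRB) = { 0, 1/32 | 1/16, 1/8, 1/4, 1/2, 1 } = 3/64
val(BRRRRRBB) = { 0, 1/32, 3/64 | 1/16, 1/8, 1/4, 1/2, 1 } = 7/128
val(BRRRRRBBR) = { 0, 1/32, 3/64 | 7/128, 1/16, 1/8, 1/4, 1/2, 1 } = 13/256
val(BRRRRRBBRB) = { 0, 1/32, 3/64, 13/256 | 7/128, 1/16, 1/8, 1/4, 1/2, 1 } = 27/512
val(BRRRRRBBRBR) = { 0, 1/32, 3/64, 13/256 | 27/512, 7/128, 1/16, 1/8, 1/4, 1/2, 1 } = 53/1024
val(BRRRRRBBRBRR) = { 0, 1/32, 3/64, 13/256 | 53/1024, 27/512, 7/128, 1/16, 1/8, 1/4, 1/2, 1 } = 105/2048
val(BRRRRRBBRBRRR) = { 0, 1/32, 3/64, 13/256 | 105/2048, 53/1024, 27/512, 7/128, 1/16, 1/8, 1/4, 1/2, 1 } = 209/4096
val(BRRRRRBBRBRRRB) = { 0, 1/32, 3/64, 13/256, 209/4096 | 105/2048, 53/1024, 27/512, 7/128, 1/16, 1/8, 1/4, 1/2, 1 } = 419/8192
val(BRRRRRBBRBRRRBR) = { 0, 1/32, 3/64, 13/256, 209/4096 | 419/8192, 105/2048, 53/1024, 27/512, 7/128, 1/16, 1/8, 1/4, 1/2, 1 } = 837/16384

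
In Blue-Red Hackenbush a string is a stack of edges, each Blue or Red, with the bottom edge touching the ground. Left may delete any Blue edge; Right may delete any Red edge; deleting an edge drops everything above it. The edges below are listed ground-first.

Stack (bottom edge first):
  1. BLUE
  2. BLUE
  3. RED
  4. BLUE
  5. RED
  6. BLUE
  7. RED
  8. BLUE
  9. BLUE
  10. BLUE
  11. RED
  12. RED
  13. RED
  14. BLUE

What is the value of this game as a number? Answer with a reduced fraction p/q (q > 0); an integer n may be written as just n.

Build v(s[:k]) for k = 1..14, string s = BLUE BLUE RED BLUE RED BLUE RED BLUE BLUE BLUE RED RED RED BLUE.
v(B) = { 0 | · } → 1
v(BB) = { 0; 1 | · } → 2
v(BBR) = { 0; 1 | 2 } → 3/2
v(BBRB) = { 0; 1; 3/2 | 2 } → 7/4
v(BBRBR) = { 0; 1; 3/2 | 7/4; 2 } → 13/8
v(BBRBRB) = { 0; 1; 3/2; 13/8 | 7/4; 2 } → 27/16
v(BBRBRBR) = { 0; 1; 3/2; 13/8 | 27/16; 7/4; 2 } → 53/32
v(BBRBRBRB) = { 0; 1; 3/2; 13/8; 53/32 | 27/16; 7/4; 2 } → 107/64
v(BBRBRBRBB) = { 0; 1; 3/2; 13/8; 53/32; 107/64 | 27/16; 7/4; 2 } → 215/128
v(BBRBRBRBBB) = { 0; 1; 3/2; 13/8; 53/32; 107/64; 215/128 | 27/16; 7/4; 2 } → 431/256
v(BBRBRBRBBBR) = { 0; 1; 3/2; 13/8; 53/32; 107/64; 215/128 | 431/256; 27/16; 7/4; 2 } → 861/512
v(BBRBRBRBBBRR) = { 0; 1; 3/2; 13/8; 53/32; 107/64; 215/128 | 861/512; 431/256; 27/16; 7/4; 2 } → 1721/1024
v(BBRBRBRBBBRRR) = { 0; 1; 3/2; 13/8; 53/32; 107/64; 215/128 | 1721/1024; 861/512; 431/256; 27/16; 7/4; 2 } → 3441/2048
v(BBRBRBRBBBRRRB) = { 0; 1; 3/2; 13/8; 53/32; 107/64; 215/128; 3441/2048 | 1721/1024; 861/512; 431/256; 27/16; 7/4; 2 } → 6883/4096

6883/4096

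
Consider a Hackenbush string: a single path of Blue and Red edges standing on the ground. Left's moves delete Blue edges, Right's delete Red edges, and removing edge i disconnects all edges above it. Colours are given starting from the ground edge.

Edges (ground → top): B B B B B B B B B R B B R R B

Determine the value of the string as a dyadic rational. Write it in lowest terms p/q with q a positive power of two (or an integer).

Prefix values for B B B B B B B B B R B B R R B via {L|R} + simplicity:
step 1: add B to get B; options L={ 0 } R={ (no moves) } = 1
step 2: add B to get BB; options L={ 0,1 } R={ (no moves) } = 2
step 3: add B to get BBB; options L={ 0,1,2 } R={ (no moves) } = 3
step 4: add B to get BBBB; options L={ 0,1,2,3 } R={ (no moves) } = 4
step 5: add B to get BBBBB; options L={ 0,1,2,3,4 } R={ (no moves) } = 5
step 6: add B to get BBBBBB; options L={ 0,1,2,3,4,5 } R={ (no moves) } = 6
step 7: add B to get BBBBBBB; options L={ 0,1,2,3,4,5,6 } R={ (no moves) } = 7
step 8: add B to get BBBBBBBB; options L={ 0,1,2,3,4,5,6,7 } R={ (no moves) } = 8
step 9: add B to get BBBBBBBBB; options L={ 0,1,2,3,4,5,6,7,8 } R={ (no moves) } = 9
step 10: add R to get BBBBBBBBBR; options L={ 0,1,2,3,4,5,6,7,8 } R={ 9 } = 17/2
step 11: add B to get BBBBBBBBBRB; options L={ 0,1,2,3,4,5,6,7,8,17/2 } R={ 9 } = 35/4
step 12: add B to get BBBBBBBBBRBB; options L={ 0,1,2,3,4,5,6,7,8,17/2,35/4 } R={ 9 } = 71/8
step 13: add R to get BBBBBBBBBRBBR; options L={ 0,1,2,3,4,5,6,7,8,17/2,35/4 } R={ 71/8,9 } = 141/16
step 14: add R to get BBBBBBBBBRBBRR; options L={ 0,1,2,3,4,5,6,7,8,17/2,35/4 } R={ 141/16,71/8,9 } = 281/32
step 15: add B to get BBBBBBBBBRBBRRB; options L={ 0,1,2,3,4,5,6,7,8,17/2,35/4,281/32 } R={ 141/16,71/8,9 } = 563/64

563/64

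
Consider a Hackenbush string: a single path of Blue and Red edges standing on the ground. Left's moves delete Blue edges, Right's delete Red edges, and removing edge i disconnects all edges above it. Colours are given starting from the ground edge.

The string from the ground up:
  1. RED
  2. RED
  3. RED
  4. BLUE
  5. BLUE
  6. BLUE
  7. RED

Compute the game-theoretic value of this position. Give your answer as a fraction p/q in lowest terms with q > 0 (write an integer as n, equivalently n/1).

Build v(s[:k]) for k = 1..7, string s = RED RED RED BLUE BLUE BLUE RED.
step 1: add RED to get R; options L={ — } R={ 0 } — -1
step 2: add RED to get RR; options L={ — } R={ -1, 0 } — -2
step 3: add RED to get RRR; options L={ — } R={ -2, -1, 0 } — -3
step 4: add BLUE to get RRRB; options L={ -3 } R={ -2, -1, 0 } — -5/2
step 5: add BLUE to get RRRBB; options L={ -3, -5/2 } R={ -2, -1, 0 } — -9/4
step 6: add BLUE to get RRRBBB; options L={ -3, -5/2, -9/4 } R={ -2, -1, 0 } — -17/8
step 7: add RED to get RRRBBBR; options L={ -3, -5/2, -9/4 } R={ -17/8, -2, -1, 0 } — -35/16

-35/16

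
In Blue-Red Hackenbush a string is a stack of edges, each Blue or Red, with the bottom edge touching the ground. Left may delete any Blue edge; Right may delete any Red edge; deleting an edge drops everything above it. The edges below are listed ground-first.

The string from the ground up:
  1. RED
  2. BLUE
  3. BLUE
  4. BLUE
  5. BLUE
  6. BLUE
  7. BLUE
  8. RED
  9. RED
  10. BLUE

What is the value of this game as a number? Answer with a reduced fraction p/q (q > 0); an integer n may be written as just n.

-13/512

Build g(s[:k]) for k = 1..10, string s = RED BLUE BLUE BLUE BLUE BLUE BLUE RED RED BLUE.
R: Left { none }, Right { 0 } => simplest -1
RB: Left { -1 }, Right { 0 } => simplest -1/2
RBB: Left { -1 -1/2 }, Right { 0 } => simplest -1/4
RBBB: Left { -1 -1/2 -1/4 }, Right { 0 } => simplest -1/8
RBBBB: Left { -1 -1/2 -1/4 -1/8 }, Right { 0 } => simplest -1/16
RBBBBB: Left { -1 -1/2 -1/4 -1/8 -1/16 }, Right { 0 } => simplest -1/32
RBBBBBB: Left { -1 -1/2 -1/4 -1/8 -1/16 -1/32 }, Right { 0 } => simplest -1/64
RBBBBBBR: Left { -1 -1/2 -1/4 -1/8 -1/16 -1/32 }, Right { -1/64 0 } => simplest -3/128
RBBBBBBRR: Left { -1 -1/2 -1/4 -1/8 -1/16 -1/32 }, Right { -3/128 -1/64 0 } => simplest -7/256
RBBBBBBRRB: Left { -1 -1/2 -1/4 -1/8 -1/16 -1/32 -7/256 }, Right { -3/128 -1/64 0 } => simplest -13/512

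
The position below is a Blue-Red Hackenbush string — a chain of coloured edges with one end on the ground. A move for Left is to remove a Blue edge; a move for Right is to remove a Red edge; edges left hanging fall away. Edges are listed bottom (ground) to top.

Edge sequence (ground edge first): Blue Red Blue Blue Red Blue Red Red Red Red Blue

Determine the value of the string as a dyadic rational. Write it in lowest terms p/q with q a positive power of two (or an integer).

835/1024

Prefix values for Blue Red Blue Blue Red Blue Red Red Red Red Blue via {L|R} + simplicity:
value_1 [B]  L=[0]  R=[∅]  so 1
value_2 [BR]  L=[0]  R=[1]  so 1/2
value_3 [BRB]  L=[0; 1/2]  R=[1]  so 3/4
value_4 [BRBB]  L=[0; 1/2; 3/4]  R=[1]  so 7/8
value_5 [BRBBR]  L=[0; 1/2; 3/4]  R=[7/8; 1]  so 13/16
value_6 [BRBBRB]  L=[0; 1/2; 3/4; 13/16]  R=[7/8; 1]  so 27/32
value_7 [BRBBRBR]  L=[0; 1/2; 3/4; 13/16]  R=[27/32; 7/8; 1]  so 53/64
value_8 [BRBBRBRR]  L=[0; 1/2; 3/4; 13/16]  R=[53/64; 27/32; 7/8; 1]  so 105/128
value_9 [BRBBRBRRR]  L=[0; 1/2; 3/4; 13/16]  R=[105/128; 53/64; 27/32; 7/8; 1]  so 209/256
value_10 [BRBBRBRRRR]  L=[0; 1/2; 3/4; 13/16]  R=[209/256; 105/128; 53/64; 27/32; 7/8; 1]  so 417/512
value_11 [BRBBRBRRRRB]  L=[0; 1/2; 3/4; 13/16; 417/512]  R=[209/256; 105/128; 53/64; 27/32; 7/8; 1]  so 835/1024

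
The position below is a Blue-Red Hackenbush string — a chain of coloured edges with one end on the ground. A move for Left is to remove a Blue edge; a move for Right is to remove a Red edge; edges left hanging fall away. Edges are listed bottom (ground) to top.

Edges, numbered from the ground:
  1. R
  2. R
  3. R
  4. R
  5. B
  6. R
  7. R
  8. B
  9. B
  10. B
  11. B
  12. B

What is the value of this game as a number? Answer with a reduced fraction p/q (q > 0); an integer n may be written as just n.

-961/256

v_1 [R]  L=[]  R=[0]  -> -1
v_2 [RR]  L=[]  R=[-1; 0]  -> -2
v_3 [RRR]  L=[]  R=[-2; -1; 0]  -> -3
v_4 [RRRR]  L=[]  R=[-3; -2; -1; 0]  -> -4
v_5 [RRRRB]  L=[-4]  R=[-3; -2; -1; 0]  -> -7/2
v_6 [RRRRBR]  L=[-4]  R=[-7/2; -3; -2; -1; 0]  -> -15/4
v_7 [RRRRBRR]  L=[-4]  R=[-15/4; -7/2; -3; -2; -1; 0]  -> -31/8
v_8 [RRRRBRRB]  L=[-4; -31/8]  R=[-15/4; -7/2; -3; -2; -1; 0]  -> -61/16
v_9 [RRRRBRRBB]  L=[-4; -31/8; -61/16]  R=[-15/4; -7/2; -3; -2; -1; 0]  -> -121/32
v_10 [RRRRBRRBBB]  L=[-4; -31/8; -61/16; -121/32]  R=[-15/4; -7/2; -3; -2; -1; 0]  -> -241/64
v_11 [RRRRBRRBBBB]  L=[-4; -31/8; -61/16; -121/32; -241/64]  R=[-15/4; -7/2; -3; -2; -1; 0]  -> -481/128
v_12 [RRRRBRRBBBBB]  L=[-4; -31/8; -61/16; -121/32; -241/64; -481/128]  R=[-15/4; -7/2; -3; -2; -1; 0]  -> -961/256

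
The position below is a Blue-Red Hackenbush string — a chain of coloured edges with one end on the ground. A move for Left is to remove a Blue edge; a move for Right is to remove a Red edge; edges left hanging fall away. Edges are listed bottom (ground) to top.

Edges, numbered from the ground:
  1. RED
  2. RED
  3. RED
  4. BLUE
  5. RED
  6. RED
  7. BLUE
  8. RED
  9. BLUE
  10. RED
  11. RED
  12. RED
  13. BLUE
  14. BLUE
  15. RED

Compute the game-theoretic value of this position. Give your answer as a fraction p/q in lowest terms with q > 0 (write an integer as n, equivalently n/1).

step 1: add RED to get R; options L={  } R={ 0 } => -1
step 2: add RED to get RR; options L={  } R={ -1,0 } => -2
step 3: add RED to get RRR; options L={  } R={ -2,-1,0 } => -3
step 4: add BLUE to get RRRB; options L={ -3 } R={ -2,-1,0 } => -5/2
step 5: add RED to get RRRBR; options L={ -3 } R={ -5/2,-2,-1,0 } => -11/4
step 6: add RED to get RRRBRR; options L={ -3 } R={ -11/4,-5/2,-2,-1,0 } => -23/8
step 7: add BLUE to get RRRBRRB; options L={ -3,-23/8 } R={ -11/4,-5/2,-2,-1,0 } => -45/16
step 8: add RED to get RRRBRRBR; options L={ -3,-23/8 } R={ -45/16,-11/4,-5/2,-2,-1,0 } => -91/32
step 9: add BLUE to get RRRBRRBRB; options L={ -3,-23/8,-91/32 } R={ -45/16,-11/4,-5/2,-2,-1,0 } => -181/64
step 10: add RED to get RRRBRRBRBR; options L={ -3,-23/8,-91/32 } R={ -181/64,-45/16,-11/4,-5/2,-2,-1,0 } => -363/128
step 11: add RED to get RRRBRRBRBRR; options L={ -3,-23/8,-91/32 } R={ -363/128,-181/64,-45/16,-11/4,-5/2,-2,-1,0 } => -727/256
step 12: add RED to get RRRBRRBRBRRR; options L={ -3,-23/8,-91/32 } R={ -727/256,-363/128,-181/64,-45/16,-11/4,-5/2,-2,-1,0 } => -1455/512
step 13: add BLUE to get RRRBRRBRBRRRB; options L={ -3,-23/8,-91/32,-1455/512 } R={ -727/256,-363/128,-181/64,-45/16,-11/4,-5/2,-2,-1,0 } => -2909/1024
step 14: add BLUE to get RRRBRRBRBRRRBB; options L={ -3,-23/8,-91/32,-1455/512,-2909/1024 } R={ -727/256,-363/128,-181/64,-45/16,-11/4,-5/2,-2,-1,0 } => -5817/2048
step 15: add RED to get RRRBRRBRBRRRBBR; options L={ -3,-23/8,-91/32,-1455/512,-2909/1024 } R={ -5817/2048,-727/256,-363/128,-181/64,-45/16,-11/4,-5/2,-2,-1,0 } => -11635/4096

-11635/4096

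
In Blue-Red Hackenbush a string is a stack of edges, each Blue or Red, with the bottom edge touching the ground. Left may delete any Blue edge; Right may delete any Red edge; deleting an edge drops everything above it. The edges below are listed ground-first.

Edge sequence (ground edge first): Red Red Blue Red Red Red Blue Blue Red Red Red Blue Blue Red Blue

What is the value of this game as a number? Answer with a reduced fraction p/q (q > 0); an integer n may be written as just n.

Build value(s[:k]) for k = 1..15, string s = Red Red Blue Red Red Red Blue Blue Red Red Red Blue Blue Red Blue.
R: Left {  }, Right { 0 } → simplest -1
RR: Left {  }, Right { -1,0 } → simplest -2
RRB: Left { -2 }, Right { -1,0 } → simplest -3/2
RRBR: Left { -2 }, Right { -3/2,-1,0 } → simplest -7/4
RRBRR: Left { -2 }, Right { -7/4,-3/2,-1,0 } → simplest -15/8
RRBRRR: Left { -2 }, Right { -15/8,-7/4,-3/2,-1,0 } → simplest -31/16
RRBRRRB: Left { -2,-31/16 }, Right { -15/8,-7/4,-3/2,-1,0 } → simplest -61/32
RRBRRRBB: Left { -2,-31/16,-61/32 }, Right { -15/8,-7/4,-3/2,-1,0 } → simplest -121/64
RRBRRRBBR: Left { -2,-31/16,-61/32 }, Right { -121/64,-15/8,-7/4,-3/2,-1,0 } → simplest -243/128
RRBRRRBBRR: Left { -2,-31/16,-61/32 }, Right { -243/128,-121/64,-15/8,-7/4,-3/2,-1,0 } → simplest -487/256
RRBRRRBBRRR: Left { -2,-31/16,-61/32 }, Right { -487/256,-243/128,-121/64,-15/8,-7/4,-3/2,-1,0 } → simplest -975/512
RRBRRRBBRRRB: Left { -2,-31/16,-61/32,-975/512 }, Right { -487/256,-243/128,-121/64,-15/8,-7/4,-3/2,-1,0 } → simplest -1949/1024
RRBRRRBBRRRBB: Left { -2,-31/16,-61/32,-975/512,-1949/1024 }, Right { -487/256,-243/128,-121/64,-15/8,-7/4,-3/2,-1,0 } → simplest -3897/2048
RRBRRRBBRRRBBR: Left { -2,-31/16,-61/32,-975/512,-1949/1024 }, Right { -3897/2048,-487/256,-243/128,-121/64,-15/8,-7/4,-3/2,-1,0 } → simplest -7795/4096
RRBRRRBBRRRBBRB: Left { -2,-31/16,-61/32,-975/512,-1949/1024,-7795/4096 }, Right { -3897/2048,-487/256,-243/128,-121/64,-15/8,-7/4,-3/2,-1,0 } → simplest -15589/8192

-15589/8192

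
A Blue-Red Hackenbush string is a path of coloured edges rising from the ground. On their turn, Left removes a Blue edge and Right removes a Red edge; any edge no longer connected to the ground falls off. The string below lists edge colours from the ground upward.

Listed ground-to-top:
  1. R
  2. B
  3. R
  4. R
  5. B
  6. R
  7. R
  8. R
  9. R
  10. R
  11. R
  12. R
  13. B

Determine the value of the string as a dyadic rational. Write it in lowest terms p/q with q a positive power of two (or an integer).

-3581/4096

1 of 13 · R · max L −∞ · min R 0 = -1
2 of 13 · RB · max L -1 · min R 0 = -1/2
3 of 13 · RBR · max L -1 · min R -1/2 = -3/4
4 of 13 · RBRR · max L -1 · min R -3/4 = -7/8
5 of 13 · RBRRB · max L -7/8 · min R -3/4 = -13/16
6 of 13 · RBRRBR · max L -7/8 · min R -13/16 = -27/32
7 of 13 · RBRRBRR · max L -7/8 · min R -27/32 = -55/64
8 of 13 · RBRRBRRR · max L -7/8 · min R -55/64 = -111/128
9 of 13 · RBRRBRRRR · max L -7/8 · min R -111/128 = -223/256
10 of 13 · RBRRBRRRRR · max L -7/8 · min R -223/256 = -447/512
11 of 13 · RBRRBRRRRRR · max L -7/8 · min R -447/512 = -895/1024
12 of 13 · RBRRBRRRRRRR · max L -7/8 · min R -895/1024 = -1791/2048
13 of 13 · RBRRBRRRRRRRB · max L -1791/2048 · min R -895/1024 = -3581/4096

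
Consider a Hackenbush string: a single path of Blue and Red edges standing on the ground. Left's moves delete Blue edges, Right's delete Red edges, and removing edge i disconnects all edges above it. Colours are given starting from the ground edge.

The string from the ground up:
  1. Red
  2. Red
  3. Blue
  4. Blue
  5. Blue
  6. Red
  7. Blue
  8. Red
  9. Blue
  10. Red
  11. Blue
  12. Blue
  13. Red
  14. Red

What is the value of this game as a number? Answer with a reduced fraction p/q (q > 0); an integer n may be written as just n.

step 1: add Red to get R; options L={ none } R={ 0 } -> -1
step 2: add Red to get RR; options L={ none } R={ -1,0 } -> -2
step 3: add Blue to get RRB; options L={ -2 } R={ -1,0 } -> -3/2
step 4: add Blue to get RRBB; options L={ -2,-3/2 } R={ -1,0 } -> -5/4
step 5: add Blue to get RRBBB; options L={ -2,-3/2,-5/4 } R={ -1,0 } -> -9/8
step 6: add Red to get RRBBBR; options L={ -2,-3/2,-5/4 } R={ -9/8,-1,0 } -> -19/16
step 7: add Blue to get RRBBBRB; options L={ -2,-3/2,-5/4,-19/16 } R={ -9/8,-1,0 } -> -37/32
step 8: add Red to get RRBBBRBR; options L={ -2,-3/2,-5/4,-19/16 } R={ -37/32,-9/8,-1,0 } -> -75/64
step 9: add Blue to get RRBBBRBRB; options L={ -2,-3/2,-5/4,-19/16,-75/64 } R={ -37/32,-9/8,-1,0 } -> -149/128
step 10: add Red to get RRBBBRBRBR; options L={ -2,-3/2,-5/4,-19/16,-75/64 } R={ -149/128,-37/32,-9/8,-1,0 } -> -299/256
step 11: add Blue to get RRBBBRBRBRB; options L={ -2,-3/2,-5/4,-19/16,-75/64,-299/256 } R={ -149/128,-37/32,-9/8,-1,0 } -> -597/512
step 12: add Blue to get RRBBBRBRBRBB; options L={ -2,-3/2,-5/4,-19/16,-75/64,-299/256,-597/512 } R={ -149/128,-37/32,-9/8,-1,0 } -> -1193/1024
step 13: add Red to get RRBBBRBRBRBBR; options L={ -2,-3/2,-5/4,-19/16,-75/64,-299/256,-597/512 } R={ -1193/1024,-149/128,-37/32,-9/8,-1,0 } -> -2387/2048
step 14: add Red to get RRBBBRBRBRBBRR; options L={ -2,-3/2,-5/4,-19/16,-75/64,-299/256,-597/512 } R={ -2387/2048,-1193/1024,-149/128,-37/32,-9/8,-1,0 } -> -4775/4096

-4775/4096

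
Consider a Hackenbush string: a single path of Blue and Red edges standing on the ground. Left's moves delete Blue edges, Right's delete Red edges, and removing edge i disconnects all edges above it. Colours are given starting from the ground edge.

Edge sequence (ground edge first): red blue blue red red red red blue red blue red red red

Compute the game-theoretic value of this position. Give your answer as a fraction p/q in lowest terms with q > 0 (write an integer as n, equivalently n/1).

-1967/4096

r: Left { · }, Right { 0 } — simplest -1
rb: Left { -1 }, Right { 0 } — simplest -1/2
rbb: Left { -1; -1/2 }, Right { 0 } — simplest -1/4
rbbr: Left { -1; -1/2 }, Right { -1/4; 0 } — simplest -3/8
rbbrr: Left { -1; -1/2 }, Right { -3/8; -1/4; 0 } — simplest -7/16
rbbrrr: Left { -1; -1/2 }, Right { -7/16; -3/8; -1/4; 0 } — simplest -15/32
rbbrrrr: Left { -1; -1/2 }, Right { -15/32; -7/16; -3/8; -1/4; 0 } — simplest -31/64
rbbrrrrb: Left { -1; -1/2; -31/64 }, Right { -15/32; -7/16; -3/8; -1/4; 0 } — simplest -61/128
rbbrrrrbr: Left { -1; -1/2; -31/64 }, Right { -61/128; -15/32; -7/16; -3/8; -1/4; 0 } — simplest -123/256
rbbrrrrbrb: Left { -1; -1/2; -31/64; -123/256 }, Right { -61/128; -15/32; -7/16; -3/8; -1/4; 0 } — simplest -245/512
rbbrrrrbrbr: Left { -1; -1/2; -31/64; -123/256 }, Right { -245/512; -61/128; -15/32; -7/16; -3/8; -1/4; 0 } — simplest -491/1024
rbbrrrrbrbrr: Left { -1; -1/2; -31/64; -123/256 }, Right { -491/1024; -245/512; -61/128; -15/32; -7/16; -3/8; -1/4; 0 } — simplest -983/2048
rbbrrrrbrbrrr: Left { -1; -1/2; -31/64; -123/256 }, Right { -983/2048; -491/1024; -245/512; -61/128; -15/32; -7/16; -3/8; -1/4; 0 } — simplest -1967/4096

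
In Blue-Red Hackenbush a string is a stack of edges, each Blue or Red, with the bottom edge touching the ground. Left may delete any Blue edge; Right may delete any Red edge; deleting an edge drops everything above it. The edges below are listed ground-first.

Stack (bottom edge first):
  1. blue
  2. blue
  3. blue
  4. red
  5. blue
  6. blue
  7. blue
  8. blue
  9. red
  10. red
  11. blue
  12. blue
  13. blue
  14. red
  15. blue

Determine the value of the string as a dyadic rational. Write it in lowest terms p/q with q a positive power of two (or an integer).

edge 1 of 15 (blue): { 0 | (no moves) } -> 1
edge 2 of 15 (blue): { 0, 1 | (no moves) } -> 2
edge 3 of 15 (blue): { 0, 1, 2 | (no moves) } -> 3
edge 4 of 15 (red): { 0, 1, 2 | 3 } -> 5/2
edge 5 of 15 (blue): { 0, 1, 2, 5/2 | 3 } -> 11/4
edge 6 of 15 (blue): { 0, 1, 2, 5/2, 11/4 | 3 } -> 23/8
edge 7 of 15 (blue): { 0, 1, 2, 5/2, 11/4, 23/8 | 3 } -> 47/16
edge 8 of 15 (blue): { 0, 1, 2, 5/2, 11/4, 23/8, 47/16 | 3 } -> 95/32
edge 9 of 15 (red): { 0, 1, 2, 5/2, 11/4, 23/8, 47/16 | 95/32, 3 } -> 189/64
edge 10 of 15 (red): { 0, 1, 2, 5/2, 11/4, 23/8, 47/16 | 189/64, 95/32, 3 } -> 377/128
edge 11 of 15 (blue): { 0, 1, 2, 5/2, 11/4, 23/8, 47/16, 377/128 | 189/64, 95/32, 3 } -> 755/256
edge 12 of 15 (blue): { 0, 1, 2, 5/2, 11/4, 23/8, 47/16, 377/128, 755/256 | 189/64, 95/32, 3 } -> 1511/512
edge 13 of 15 (blue): { 0, 1, 2, 5/2, 11/4, 23/8, 47/16, 377/128, 755/256, 1511/512 | 189/64, 95/32, 3 } -> 3023/1024
edge 14 of 15 (red): { 0, 1, 2, 5/2, 11/4, 23/8, 47/16, 377/128, 755/256, 1511/512 | 3023/1024, 189/64, 95/32, 3 } -> 6045/2048
edge 15 of 15 (blue): { 0, 1, 2, 5/2, 11/4, 23/8, 47/16, 377/128, 755/256, 1511/512, 6045/2048 | 3023/1024, 189/64, 95/32, 3 } -> 12091/4096

12091/4096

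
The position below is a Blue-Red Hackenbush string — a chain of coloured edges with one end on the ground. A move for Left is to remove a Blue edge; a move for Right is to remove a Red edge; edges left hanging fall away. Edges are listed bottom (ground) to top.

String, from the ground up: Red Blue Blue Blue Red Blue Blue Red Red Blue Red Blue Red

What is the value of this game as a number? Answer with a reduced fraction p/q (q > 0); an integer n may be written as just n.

-619/4096

Recurse on prefixes of the 13-edge string Red Blue Blue Blue Red Blue Blue Red Red Blue Red Blue Red:
val(R) = { · | 0 } = -1
val(RB) = { -1 | 0 } = -1/2
val(RBB) = { -1,-1/2 | 0 } = -1/4
val(RBBB) = { -1,-1/2,-1/4 | 0 } = -1/8
val(RBBBR) = { -1,-1/2,-1/4 | -1/8,0 } = -3/16
val(RBBBRB) = { -1,-1/2,-1/4,-3/16 | -1/8,0 } = -5/32
val(RBBBRBB) = { -1,-1/2,-1/4,-3/16,-5/32 | -1/8,0 } = -9/64
val(RBBBRBBR) = { -1,-1/2,-1/4,-3/16,-5/32 | -9/64,-1/8,0 } = -19/128
val(RBBBRBBRR) = { -1,-1/2,-1/4,-3/16,-5/32 | -19/128,-9/64,-1/8,0 } = -39/256
val(RBBBRBBRRB) = { -1,-1/2,-1/4,-3/16,-5/32,-39/256 | -19/128,-9/64,-1/8,0 } = -77/512
val(RBBBRBBRRBR) = { -1,-1/2,-1/4,-3/16,-5/32,-39/256 | -77/512,-19/128,-9/64,-1/8,0 } = -155/1024
val(RBBBRBBRRBRB) = { -1,-1/2,-1/4,-3/16,-5/32,-39/256,-155/1024 | -77/512,-19/128,-9/64,-1/8,0 } = -309/2048
val(RBBBRBBRRBRBR) = { -1,-1/2,-1/4,-3/16,-5/32,-39/256,-155/1024 | -309/2048,-77/512,-19/128,-9/64,-1/8,0 } = -619/4096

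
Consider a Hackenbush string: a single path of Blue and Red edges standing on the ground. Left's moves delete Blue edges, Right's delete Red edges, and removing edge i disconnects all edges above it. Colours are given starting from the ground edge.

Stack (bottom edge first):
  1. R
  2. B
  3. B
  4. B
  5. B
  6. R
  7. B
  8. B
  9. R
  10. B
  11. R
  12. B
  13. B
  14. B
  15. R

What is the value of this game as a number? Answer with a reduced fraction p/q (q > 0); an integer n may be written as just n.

Recurse on prefixes of the 15-edge string R B B B B R B B R B R B B B R:
1 of 15 · R · max L −∞ · min R 0 = -1
2 of 15 · RB · max L -1 · min R 0 = -1/2
3 of 15 · RBB · max L -1/2 · min R 0 = -1/4
4 of 15 · RBBB · max L -1/4 · min R 0 = -1/8
5 of 15 · RBBBB · max L -1/8 · min R 0 = -1/16
6 of 15 · RBBBBR · max L -1/8 · min R -1/16 = -3/32
7 of 15 · RBBBBRB · max L -3/32 · min R -1/16 = -5/64
8 of 15 · RBBBBRBB · max L -5/64 · min R -1/16 = -9/128
9 of 15 · RBBBBRBBR · max L -5/64 · min R -9/128 = -19/256
10 of 15 · RBBBBRBBRB · max L -19/256 · min R -9/128 = -37/512
11 of 15 · RBBBBRBBRBR · max L -19/256 · min R -37/512 = -75/1024
12 of 15 · RBBBBRBBRBRB · max L -75/1024 · min R -37/512 = -149/2048
13 of 15 · RBBBBRBBRBRBB · max L -149/2048 · min R -37/512 = -297/4096
14 of 15 · RBBBBRBBRBRBBB · max L -297/4096 · min R -37/512 = -593/8192
15 of 15 · RBBBBRBBRBRBBBR · max L -297/4096 · min R -593/8192 = -1187/16384

-1187/16384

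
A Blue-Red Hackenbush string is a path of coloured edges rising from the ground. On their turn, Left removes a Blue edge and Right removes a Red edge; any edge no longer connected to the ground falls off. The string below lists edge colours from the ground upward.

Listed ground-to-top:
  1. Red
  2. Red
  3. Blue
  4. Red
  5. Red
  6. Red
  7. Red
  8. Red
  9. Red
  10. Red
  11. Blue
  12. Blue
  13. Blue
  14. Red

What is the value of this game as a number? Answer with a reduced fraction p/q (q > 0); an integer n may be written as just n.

Build value(s[:k]) for k = 1..14, string s = Red Red Blue Red Red Red Red Red Red Red Blue Blue Blue Red.
value(R) = { · | 0 } ⇒ -1
value(RR) = { · | -1, 0 } ⇒ -2
value(RRB) = { -2 | -1, 0 } ⇒ -3/2
value(RRBR) = { -2 | -3/2, -1, 0 } ⇒ -7/4
value(RRBRR) = { -2 | -7/4, -3/2, -1, 0 } ⇒ -15/8
value(RRBRRR) = { -2 | -15/8, -7/4, -3/2, -1, 0 } ⇒ -31/16
value(RRBRRRR) = { -2 | -31/16, -15/8, -7/4, -3/2, -1, 0 } ⇒ -63/32
value(RRBRRRRR) = { -2 | -63/32, -31/16, -15/8, -7/4, -3/2, -1, 0 } ⇒ -127/64
value(RRBRRRRRR) = { -2 | -127/64, -63/32, -31/16, -15/8, -7/4, -3/2, -1, 0 } ⇒ -255/128
value(RRBRRRRRRR) = { -2 | -255/128, -127/64, -63/32, -31/16, -15/8, -7/4, -3/2, -1, 0 } ⇒ -511/256
value(RRBRRRRRRRB) = { -2, -511/256 | -255/128, -127/64, -63/32, -31/16, -15/8, -7/4, -3/2, -1, 0 } ⇒ -1021/512
value(RRBRRRRRRRBB) = { -2, -511/256, -1021/512 | -255/128, -127/64, -63/32, -31/16, -15/8, -7/4, -3/2, -1, 0 } ⇒ -2041/1024
value(RRBRRRRRRRBBB) = { -2, -511/256, -1021/512, -2041/1024 | -255/128, -127/64, -63/32, -31/16, -15/8, -7/4, -3/2, -1, 0 } ⇒ -4081/2048
value(RRBRRRRRRRBBBR) = { -2, -511/256, -1021/512, -2041/1024 | -4081/2048, -255/128, -127/64, -63/32, -31/16, -15/8, -7/4, -3/2, -1, 0 } ⇒ -8163/4096

-8163/4096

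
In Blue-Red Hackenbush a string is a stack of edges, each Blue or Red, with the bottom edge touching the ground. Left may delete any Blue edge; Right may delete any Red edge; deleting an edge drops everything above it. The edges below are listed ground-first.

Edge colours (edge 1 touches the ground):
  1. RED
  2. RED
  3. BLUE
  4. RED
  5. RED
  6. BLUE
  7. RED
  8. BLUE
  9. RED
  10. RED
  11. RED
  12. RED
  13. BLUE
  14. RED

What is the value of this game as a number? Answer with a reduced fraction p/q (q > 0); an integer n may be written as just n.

-7547/4096

Prefix values for RED RED BLUE RED RED BLUE RED BLUE RED RED RED RED BLUE RED via {L|R} + simplicity:
step 1: add RED to get R; options L={ · } R={ 0 } — -1
step 2: add RED to get RR; options L={ · } R={ -1; 0 } — -2
step 3: add BLUE to get RRB; options L={ -2 } R={ -1; 0 } — -3/2
step 4: add RED to get RRBR; options L={ -2 } R={ -3/2; -1; 0 } — -7/4
step 5: add RED to get RRBRR; options L={ -2 } R={ -7/4; -3/2; -1; 0 } — -15/8
step 6: add BLUE to get RRBRRB; options L={ -2; -15/8 } R={ -7/4; -3/2; -1; 0 } — -29/16
step 7: add RED to get RRBRRBR; options L={ -2; -15/8 } R={ -29/16; -7/4; -3/2; -1; 0 } — -59/32
step 8: add BLUE to get RRBRRBRB; options L={ -2; -15/8; -59/32 } R={ -29/16; -7/4; -3/2; -1; 0 } — -117/64
step 9: add RED to get RRBRRBRBR; options L={ -2; -15/8; -59/32 } R={ -117/64; -29/16; -7/4; -3/2; -1; 0 } — -235/128
step 10: add RED to get RRBRRBRBRR; options L={ -2; -15/8; -59/32 } R={ -235/128; -117/64; -29/16; -7/4; -3/2; -1; 0 } — -471/256
step 11: add RED to get RRBRRBRBRRR; options L={ -2; -15/8; -59/32 } R={ -471/256; -235/128; -117/64; -29/16; -7/4; -3/2; -1; 0 } — -943/512
step 12: add RED to get RRBRRBRBRRRR; options L={ -2; -15/8; -59/32 } R={ -943/512; -471/256; -235/128; -117/64; -29/16; -7/4; -3/2; -1; 0 } — -1887/1024
step 13: add BLUE to get RRBRRBRBRRRRB; options L={ -2; -15/8; -59/32; -1887/1024 } R={ -943/512; -471/256; -235/128; -117/64; -29/16; -7/4; -3/2; -1; 0 } — -3773/2048
step 14: add RED to get RRBRRBRBRRRRBR; options L={ -2; -15/8; -59/32; -1887/1024 } R={ -3773/2048; -943/512; -471/256; -235/128; -117/64; -29/16; -7/4; -3/2; -1; 0 } — -7547/4096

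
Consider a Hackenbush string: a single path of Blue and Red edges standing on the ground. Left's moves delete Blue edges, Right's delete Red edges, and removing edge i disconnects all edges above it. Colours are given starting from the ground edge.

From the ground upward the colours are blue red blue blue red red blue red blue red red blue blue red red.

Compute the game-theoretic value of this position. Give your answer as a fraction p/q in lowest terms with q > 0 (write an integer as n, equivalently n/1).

g(b) = { 0 |  } gives 1
g(br) = { 0 | 1 } gives 1/2
g(brb) = { 0 1/2 | 1 } gives 3/4
g(brbb) = { 0 1/2 3/4 | 1 } gives 7/8
g(brbbr) = { 0 1/2 3/4 | 7/8 1 } gives 13/16
g(brbbrr) = { 0 1/2 3/4 | 13/16 7/8 1 } gives 25/32
g(brbbrrb) = { 0 1/2 3/4 25/32 | 13/16 7/8 1 } gives 51/64
g(brbbrrbr) = { 0 1/2 3/4 25/32 | 51/64 13/16 7/8 1 } gives 101/128
g(brbbrrbrb) = { 0 1/2 3/4 25/32 101/128 | 51/64 13/16 7/8 1 } gives 203/256
g(brbbrrbrbr) = { 0 1/2 3/4 25/32 101/128 | 203/256 51/64 13/16 7/8 1 } gives 405/512
g(brbbrrbrbrr) = { 0 1/2 3/4 25/32 101/128 | 405/512 203/256 51/64 13/16 7/8 1 } gives 809/1024
g(brbbrrbrbrrb) = { 0 1/2 3/4 25/32 101/128 809/1024 | 405/512 203/256 51/64 13/16 7/8 1 } gives 1619/2048
g(brbbrrbrbrrbb) = { 0 1/2 3/4 25/32 101/128 809/1024 1619/2048 | 405/512 203/256 51/64 13/16 7/8 1 } gives 3239/4096
g(brbbrrbrbrrbbr) = { 0 1/2 3/4 25/32 101/128 809/1024 1619/2048 | 3239/4096 405/512 203/256 51/64 13/16 7/8 1 } gives 6477/8192
g(brbbrrbrbrrbbrr) = { 0 1/2 3/4 25/32 101/128 809/1024 1619/2048 | 6477/8192 3239/4096 405/512 203/256 51/64 13/16 7/8 1 } gives 12953/16384

12953/16384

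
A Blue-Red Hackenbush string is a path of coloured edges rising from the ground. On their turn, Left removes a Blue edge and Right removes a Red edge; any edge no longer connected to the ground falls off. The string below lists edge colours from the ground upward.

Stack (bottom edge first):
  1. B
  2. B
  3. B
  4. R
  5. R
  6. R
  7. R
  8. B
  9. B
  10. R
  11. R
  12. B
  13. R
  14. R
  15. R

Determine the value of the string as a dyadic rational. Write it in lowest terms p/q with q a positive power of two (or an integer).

Build val(s[:k]) for k = 1..15, string s = B B B R R R R B B R R B R R R.
val_1 [B]  L=[0]  R=[]  => 1
val_2 [BB]  L=[0 1]  R=[]  => 2
val_3 [BBB]  L=[0 1 2]  R=[]  => 3
val_4 [BBBR]  L=[0 1 2]  R=[3]  => 5/2
val_5 [BBBRR]  L=[0 1 2]  R=[5/2 3]  => 9/4
val_6 [BBBRRR]  L=[0 1 2]  R=[9/4 5/2 3]  => 17/8
val_7 [BBBRRRR]  L=[0 1 2]  R=[17/8 9/4 5/2 3]  => 33/16
val_8 [BBBRRRRB]  L=[0 1 2 33/16]  R=[17/8 9/4 5/2 3]  => 67/32
val_9 [BBBRRRRBB]  L=[0 1 2 33/16 67/32]  R=[17/8 9/4 5/2 3]  => 135/64
val_10 [BBBRRRRBBR]  L=[0 1 2 33/16 67/32]  R=[135/64 17/8 9/4 5/2 3]  => 269/128
val_11 [BBBRRRRBBRR]  L=[0 1 2 33/16 67/32]  R=[269/128 135/64 17/8 9/4 5/2 3]  => 537/256
val_12 [BBBRRRRBBRRB]  L=[0 1 2 33/16 67/32 537/256]  R=[269/128 135/64 17/8 9/4 5/2 3]  => 1075/512
val_13 [BBBRRRRBBRRBR]  L=[0 1 2 33/16 67/32 537/256]  R=[1075/512 269/128 135/64 17/8 9/4 5/2 3]  => 2149/1024
val_14 [BBBRRRRBBRRBRR]  L=[0 1 2 33/16 67/32 537/256]  R=[2149/1024 1075/512 269/128 135/64 17/8 9/4 5/2 3]  => 4297/2048
val_15 [BBBRRRRBBRRBRRR]  L=[0 1 2 33/16 67/32 537/256]  R=[4297/2048 2149/1024 1075/512 269/128 135/64 17/8 9/4 5/2 3]  => 8593/4096

8593/4096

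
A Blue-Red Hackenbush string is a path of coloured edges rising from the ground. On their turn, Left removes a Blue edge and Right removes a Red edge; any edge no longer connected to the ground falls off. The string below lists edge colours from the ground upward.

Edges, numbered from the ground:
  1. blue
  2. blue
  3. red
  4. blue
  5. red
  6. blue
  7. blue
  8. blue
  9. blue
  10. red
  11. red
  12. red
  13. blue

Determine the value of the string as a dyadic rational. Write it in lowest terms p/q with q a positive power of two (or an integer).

3555/2048

Build value(s[:k]) for k = 1..13, string s = blue blue red blue red blue blue blue blue red red red blue.
1 of 13 · b · max L 0 · min R +∞ ⇒ 1
2 of 13 · bb · max L 1 · min R +∞ ⇒ 2
3 of 13 · bbr · max L 1 · min R 2 ⇒ 3/2
4 of 13 · bbrb · max L 3/2 · min R 2 ⇒ 7/4
5 of 13 · bbrbr · max L 3/2 · min R 7/4 ⇒ 13/8
6 of 13 · bbrbrb · max L 13/8 · min R 7/4 ⇒ 27/16
7 of 13 · bbrbrbb · max L 27/16 · min R 7/4 ⇒ 55/32
8 of 13 · bbrbrbbb · max L 55/32 · min R 7/4 ⇒ 111/64
9 of 13 · bbrbrbbbb · max L 111/64 · min R 7/4 ⇒ 223/128
10 of 13 · bbrbrbbbbr · max L 111/64 · min R 223/128 ⇒ 445/256
11 of 13 · bbrbrbbbbrr · max L 111/64 · min R 445/256 ⇒ 889/512
12 of 13 · bbrbrbbbbrrr · max L 111/64 · min R 889/512 ⇒ 1777/1024
13 of 13 · bbrbrbbbbrrrb · max L 1777/1024 · min R 889/512 ⇒ 3555/2048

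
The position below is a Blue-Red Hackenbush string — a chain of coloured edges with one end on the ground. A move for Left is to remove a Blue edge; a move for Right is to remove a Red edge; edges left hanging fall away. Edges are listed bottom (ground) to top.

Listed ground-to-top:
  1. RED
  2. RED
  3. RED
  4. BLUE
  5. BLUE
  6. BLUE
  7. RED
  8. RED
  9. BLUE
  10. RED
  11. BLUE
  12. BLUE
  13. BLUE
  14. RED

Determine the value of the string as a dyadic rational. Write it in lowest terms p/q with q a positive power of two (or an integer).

-4515/2048

Prefix values for RED RED RED BLUE BLUE BLUE RED RED BLUE RED BLUE BLUE BLUE RED via {L|R} + simplicity:
1 of 14 · R · max L −∞ · min R 0 gives -1
2 of 14 · RR · max L −∞ · min R -1 gives -2
3 of 14 · RRR · max L −∞ · min R -2 gives -3
4 of 14 · RRRB · max L -3 · min R -2 gives -5/2
5 of 14 · RRRBB · max L -5/2 · min R -2 gives -9/4
6 of 14 · RRRBBB · max L -9/4 · min R -2 gives -17/8
7 of 14 · RRRBBBR · max L -9/4 · min R -17/8 gives -35/16
8 of 14 · RRRBBBRR · max L -9/4 · min R -35/16 gives -71/32
9 of 14 · RRRBBBRRB · max L -71/32 · min R -35/16 gives -141/64
10 of 14 · RRRBBBRRBR · max L -71/32 · min R -141/64 gives -283/128
11 of 14 · RRRBBBRRBRB · max L -283/128 · min R -141/64 gives -565/256
12 of 14 · RRRBBBRRBRBB · max L -565/256 · min R -141/64 gives -1129/512
13 of 14 · RRRBBBRRBRBBB · max L -1129/512 · min R -141/64 gives -2257/1024
14 of 14 · RRRBBBRRBRBBBR · max L -1129/512 · min R -2257/1024 gives -4515/2048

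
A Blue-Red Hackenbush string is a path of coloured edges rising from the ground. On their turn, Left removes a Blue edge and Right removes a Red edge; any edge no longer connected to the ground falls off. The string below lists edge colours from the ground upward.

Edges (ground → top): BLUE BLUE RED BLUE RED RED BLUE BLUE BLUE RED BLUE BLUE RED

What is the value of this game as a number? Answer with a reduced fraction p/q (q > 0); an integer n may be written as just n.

Recurse on prefixes of the 13-edge string BLUE BLUE RED BLUE RED RED BLUE BLUE BLUE RED BLUE BLUE RED:
1 of 13 · B · max L 0 · min R +∞ so 1
2 of 13 · BB · max L 1 · min R +∞ so 2
3 of 13 · BBR · max L 1 · min R 2 so 3/2
4 of 13 · BBRB · max L 3/2 · min R 2 so 7/4
5 of 13 · BBRBR · max L 3/2 · min R 7/4 so 13/8
6 of 13 · BBRBRR · max L 3/2 · min R 13/8 so 25/16
7 of 13 · BBRBRRB · max L 25/16 · min R 13/8 so 51/32
8 of 13 · BBRBRRBB · max L 51/32 · min R 13/8 so 103/64
9 of 13 · BBRBRRBBB · max L 103/64 · min R 13/8 so 207/128
10 of 13 · BBRBRRBBBR · max L 103/64 · min R 207/128 so 413/256
11 of 13 · BBRBRRBBBRB · max L 413/256 · min R 207/128 so 827/512
12 of 13 · BBRBRRBBBRBB · max L 827/512 · min R 207/128 so 1655/1024
13 of 13 · BBRBRRBBBRBBR · max L 827/512 · min R 1655/1024 so 3309/2048

3309/2048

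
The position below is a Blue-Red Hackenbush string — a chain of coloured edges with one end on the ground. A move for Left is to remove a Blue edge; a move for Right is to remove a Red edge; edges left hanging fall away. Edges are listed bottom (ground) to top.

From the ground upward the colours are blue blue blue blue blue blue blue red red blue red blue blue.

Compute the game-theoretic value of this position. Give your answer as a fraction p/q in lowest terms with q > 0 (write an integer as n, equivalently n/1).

407/64

val_1 [b]  L=[0]  R=[(no moves)]  -> 1
val_2 [bb]  L=[0, 1]  R=[(no moves)]  -> 2
val_3 [bbb]  L=[0, 1, 2]  R=[(no moves)]  -> 3
val_4 [bbbb]  L=[0, 1, 2, 3]  R=[(no moves)]  -> 4
val_5 [bbbbb]  L=[0, 1, 2, 3, 4]  R=[(no moves)]  -> 5
val_6 [bbbbbb]  L=[0, 1, 2, 3, 4, 5]  R=[(no moves)]  -> 6
val_7 [bbbbbbb]  L=[0, 1, 2, 3, 4, 5, 6]  R=[(no moves)]  -> 7
val_8 [bbbbbbbr]  L=[0, 1, 2, 3, 4, 5, 6]  R=[7]  -> 13/2
val_9 [bbbbbbbrr]  L=[0, 1, 2, 3, 4, 5, 6]  R=[13/2, 7]  -> 25/4
val_10 [bbbbbbbrrb]  L=[0, 1, 2, 3, 4, 5, 6, 25/4]  R=[13/2, 7]  -> 51/8
val_11 [bbbbbbbrrbr]  L=[0, 1, 2, 3, 4, 5, 6, 25/4]  R=[51/8, 13/2, 7]  -> 101/16
val_12 [bbbbbbbrrbrb]  L=[0, 1, 2, 3, 4, 5, 6, 25/4, 101/16]  R=[51/8, 13/2, 7]  -> 203/32
val_13 [bbbbbbbrrbrbb]  L=[0, 1, 2, 3, 4, 5, 6, 25/4, 101/16, 203/32]  R=[51/8, 13/2, 7]  -> 407/64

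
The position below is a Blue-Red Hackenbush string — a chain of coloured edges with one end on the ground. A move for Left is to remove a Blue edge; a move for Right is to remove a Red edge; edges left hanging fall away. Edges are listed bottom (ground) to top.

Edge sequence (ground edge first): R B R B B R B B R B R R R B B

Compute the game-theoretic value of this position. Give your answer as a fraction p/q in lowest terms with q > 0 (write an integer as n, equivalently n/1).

v(R) = {  | 0 } ⇒ -1
v(RB) = { -1 | 0 } ⇒ -1/2
v(RBR) = { -1 | -1/2 0 } ⇒ -3/4
v(RBRB) = { -1 -3/4 | -1/2 0 } ⇒ -5/8
v(RBRBB) = { -1 -3/4 -5/8 | -1/2 0 } ⇒ -9/16
v(RBRBBR) = { -1 -3/4 -5/8 | -9/16 -1/2 0 } ⇒ -19/32
v(RBRBBRB) = { -1 -3/4 -5/8 -19/32 | -9/16 -1/2 0 } ⇒ -37/64
v(RBRBBRBB) = { -1 -3/4 -5/8 -19/32 -37/64 | -9/16 -1/2 0 } ⇒ -73/128
v(RBRBBRBBR) = { -1 -3/4 -5/8 -19/32 -37/64 | -73/128 -9/16 -1/2 0 } ⇒ -147/256
v(RBRBBRBBRB) = { -1 -3/4 -5/8 -19/32 -37/64 -147/256 | -73/128 -9/16 -1/2 0 } ⇒ -293/512
v(RBRBBRBBRBR) = { -1 -3/4 -5/8 -19/32 -37/64 -147/256 | -293/512 -73/128 -9/16 -1/2 0 } ⇒ -587/1024
v(RBRBBRBBRBRR) = { -1 -3/4 -5/8 -19/32 -37/64 -147/256 | -587/1024 -293/512 -73/128 -9/16 -1/2 0 } ⇒ -1175/2048
v(RBRBBRBBRBRRR) = { -1 -3/4 -5/8 -19/32 -37/64 -147/256 | -1175/2048 -587/1024 -293/512 -73/128 -9/16 -1/2 0 } ⇒ -2351/4096
v(RBRBBRBBRBRRRB) = { -1 -3/4 -5/8 -19/32 -37/64 -147/256 -2351/4096 | -1175/2048 -587/1024 -293/512 -73/128 -9/16 -1/2 0 } ⇒ -4701/8192
v(RBRBBRBBRBRRRBB) = { -1 -3/4 -5/8 -19/32 -37/64 -147/256 -2351/4096 -4701/8192 | -1175/2048 -587/1024 -293/512 -73/128 -9/16 -1/2 0 } ⇒ -9401/16384

-9401/16384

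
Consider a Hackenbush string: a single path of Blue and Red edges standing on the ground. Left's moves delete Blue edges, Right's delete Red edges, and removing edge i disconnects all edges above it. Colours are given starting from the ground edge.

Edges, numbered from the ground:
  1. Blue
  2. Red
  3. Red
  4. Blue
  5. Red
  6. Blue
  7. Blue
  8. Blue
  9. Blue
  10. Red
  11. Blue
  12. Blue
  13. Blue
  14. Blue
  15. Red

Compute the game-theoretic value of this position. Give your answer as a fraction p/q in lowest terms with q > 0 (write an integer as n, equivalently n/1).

6077/16384

B: Left { 0 }, Right { · } ⇒ simplest 1
BR: Left { 0 }, Right { 1 } ⇒ simplest 1/2
BRR: Left { 0 }, Right { 1/2,1 } ⇒ simplest 1/4
BRRB: Left { 0,1/4 }, Right { 1/2,1 } ⇒ simplest 3/8
BRRBR: Left { 0,1/4 }, Right { 3/8,1/2,1 } ⇒ simplest 5/16
BRRBRB: Left { 0,1/4,5/16 }, Right { 3/8,1/2,1 } ⇒ simplest 11/32
BRRBRBB: Left { 0,1/4,5/16,11/32 }, Right { 3/8,1/2,1 } ⇒ simplest 23/64
BRRBRBBB: Left { 0,1/4,5/16,11/32,23/64 }, Right { 3/8,1/2,1 } ⇒ simplest 47/128
BRRBRBBBB: Left { 0,1/4,5/16,11/32,23/64,47/128 }, Right { 3/8,1/2,1 } ⇒ simplest 95/256
BRRBRBBBBR: Left { 0,1/4,5/16,11/32,23/64,47/128 }, Right { 95/256,3/8,1/2,1 } ⇒ simplest 189/512
BRRBRBBBBRB: Left { 0,1/4,5/16,11/32,23/64,47/128,189/512 }, Right { 95/256,3/8,1/2,1 } ⇒ simplest 379/1024
BRRBRBBBBRBB: Left { 0,1/4,5/16,11/32,23/64,47/128,189/512,379/1024 }, Right { 95/256,3/8,1/2,1 } ⇒ simplest 759/2048
BRRBRBBBBRBBB: Left { 0,1/4,5/16,11/32,23/64,47/128,189/512,379/1024,759/2048 }, Right { 95/256,3/8,1/2,1 } ⇒ simplest 1519/4096
BRRBRBBBBRBBBB: Left { 0,1/4,5/16,11/32,23/64,47/128,189/512,379/1024,759/2048,1519/4096 }, Right { 95/256,3/8,1/2,1 } ⇒ simplest 3039/8192
BRRBRBBBBRBBBBR: Left { 0,1/4,5/16,11/32,23/64,47/128,189/512,379/1024,759/2048,1519/4096 }, Right { 3039/8192,95/256,3/8,1/2,1 } ⇒ simplest 6077/16384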